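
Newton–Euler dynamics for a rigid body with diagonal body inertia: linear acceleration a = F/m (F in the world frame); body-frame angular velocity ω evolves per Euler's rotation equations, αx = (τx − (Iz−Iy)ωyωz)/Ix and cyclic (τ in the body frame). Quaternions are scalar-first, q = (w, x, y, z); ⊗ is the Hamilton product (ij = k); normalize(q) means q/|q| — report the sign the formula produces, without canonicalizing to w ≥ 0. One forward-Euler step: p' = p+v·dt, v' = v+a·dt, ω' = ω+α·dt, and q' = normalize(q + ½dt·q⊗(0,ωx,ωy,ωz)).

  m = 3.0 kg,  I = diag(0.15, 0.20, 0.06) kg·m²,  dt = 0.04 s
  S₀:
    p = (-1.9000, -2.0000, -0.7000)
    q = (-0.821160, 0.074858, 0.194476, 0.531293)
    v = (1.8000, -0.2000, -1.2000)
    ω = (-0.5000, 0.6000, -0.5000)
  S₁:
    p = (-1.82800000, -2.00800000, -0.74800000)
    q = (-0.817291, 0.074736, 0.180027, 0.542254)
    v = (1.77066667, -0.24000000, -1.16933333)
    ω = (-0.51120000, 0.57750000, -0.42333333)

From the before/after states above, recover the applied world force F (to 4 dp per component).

v₁ − v₀ = (-0.02933333, -0.04000000, 0.03066667)
F = m·Δv/dt = (-2.2000, -3.0000, 2.3000)

F = (-2.2000, -3.0000, 2.3000)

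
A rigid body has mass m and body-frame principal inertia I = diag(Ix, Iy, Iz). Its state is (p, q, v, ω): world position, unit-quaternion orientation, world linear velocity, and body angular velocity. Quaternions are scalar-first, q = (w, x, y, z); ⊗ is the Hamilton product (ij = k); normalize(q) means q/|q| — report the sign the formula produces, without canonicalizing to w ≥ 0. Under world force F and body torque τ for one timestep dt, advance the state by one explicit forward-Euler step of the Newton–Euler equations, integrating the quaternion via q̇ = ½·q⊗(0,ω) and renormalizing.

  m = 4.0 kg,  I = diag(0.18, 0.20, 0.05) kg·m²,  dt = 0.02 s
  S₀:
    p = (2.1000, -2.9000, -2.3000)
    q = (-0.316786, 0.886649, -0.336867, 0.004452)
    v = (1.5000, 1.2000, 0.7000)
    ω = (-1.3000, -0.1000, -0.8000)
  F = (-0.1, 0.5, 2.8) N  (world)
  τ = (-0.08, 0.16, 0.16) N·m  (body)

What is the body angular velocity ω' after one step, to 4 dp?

α = I⁻¹(τ − ω×Iω) = (-0.3778, 0.1240, 3.1480)
ω + α·dt = (-1.3076, -0.0975, -0.7370)

ω' = (-1.3076, -0.0975, -0.7370)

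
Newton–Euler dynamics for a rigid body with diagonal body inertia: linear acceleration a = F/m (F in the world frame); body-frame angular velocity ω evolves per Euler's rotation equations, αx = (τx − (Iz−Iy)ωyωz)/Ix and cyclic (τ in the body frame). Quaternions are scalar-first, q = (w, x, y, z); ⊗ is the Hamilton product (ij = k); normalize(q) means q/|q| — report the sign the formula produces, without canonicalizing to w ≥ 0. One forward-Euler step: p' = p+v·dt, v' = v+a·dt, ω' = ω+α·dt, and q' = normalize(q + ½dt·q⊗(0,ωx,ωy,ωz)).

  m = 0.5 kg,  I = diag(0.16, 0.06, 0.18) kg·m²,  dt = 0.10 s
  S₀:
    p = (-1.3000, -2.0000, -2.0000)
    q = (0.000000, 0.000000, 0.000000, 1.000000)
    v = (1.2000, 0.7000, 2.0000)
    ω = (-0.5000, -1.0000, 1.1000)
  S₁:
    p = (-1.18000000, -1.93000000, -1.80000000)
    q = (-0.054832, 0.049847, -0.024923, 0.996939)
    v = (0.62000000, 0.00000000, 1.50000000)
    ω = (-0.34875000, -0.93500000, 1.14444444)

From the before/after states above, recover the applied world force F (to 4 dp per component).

Δv = v₁−v₀ = (-0.58000000, -0.70000000, -0.50000000)
m·(v₁−v₀)/dt = (-2.9000, -3.5000, -2.5000)

F = (-2.9000, -3.5000, -2.5000)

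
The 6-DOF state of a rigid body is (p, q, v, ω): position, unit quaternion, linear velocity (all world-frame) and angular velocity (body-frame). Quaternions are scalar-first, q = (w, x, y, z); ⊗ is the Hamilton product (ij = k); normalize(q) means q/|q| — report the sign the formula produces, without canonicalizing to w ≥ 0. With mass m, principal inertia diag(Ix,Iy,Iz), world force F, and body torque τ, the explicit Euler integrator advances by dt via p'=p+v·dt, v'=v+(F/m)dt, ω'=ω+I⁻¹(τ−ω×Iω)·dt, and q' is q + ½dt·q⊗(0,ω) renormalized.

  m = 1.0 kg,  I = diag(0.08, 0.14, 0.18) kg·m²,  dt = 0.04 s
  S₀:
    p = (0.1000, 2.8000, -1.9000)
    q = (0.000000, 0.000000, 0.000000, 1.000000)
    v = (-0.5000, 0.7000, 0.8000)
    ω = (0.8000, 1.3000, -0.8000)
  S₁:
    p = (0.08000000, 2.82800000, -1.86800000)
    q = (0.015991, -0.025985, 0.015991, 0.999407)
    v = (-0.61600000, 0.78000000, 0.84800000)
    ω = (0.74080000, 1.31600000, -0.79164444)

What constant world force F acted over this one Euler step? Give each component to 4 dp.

F = (-2.9000, 2.0000, 1.2000)

velocity change Δv = (-0.11600000, 0.08000000, 0.04800000)
F = m·Δv/dt = (-2.9000, 2.0000, 1.2000)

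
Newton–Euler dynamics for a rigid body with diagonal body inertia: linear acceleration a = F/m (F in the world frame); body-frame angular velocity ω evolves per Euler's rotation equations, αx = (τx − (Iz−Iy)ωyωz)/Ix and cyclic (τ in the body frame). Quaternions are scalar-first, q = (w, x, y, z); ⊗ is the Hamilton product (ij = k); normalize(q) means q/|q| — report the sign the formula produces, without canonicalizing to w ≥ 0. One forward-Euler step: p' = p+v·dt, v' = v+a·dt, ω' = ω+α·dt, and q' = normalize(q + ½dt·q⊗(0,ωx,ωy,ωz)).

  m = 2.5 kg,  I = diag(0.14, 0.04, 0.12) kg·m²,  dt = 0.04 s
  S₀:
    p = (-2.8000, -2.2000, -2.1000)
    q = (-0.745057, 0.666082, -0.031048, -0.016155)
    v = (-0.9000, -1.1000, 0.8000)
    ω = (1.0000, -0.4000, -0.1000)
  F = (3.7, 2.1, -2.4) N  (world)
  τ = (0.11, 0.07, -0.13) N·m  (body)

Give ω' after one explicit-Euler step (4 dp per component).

ω' = (1.0305, -0.3280, -0.1567)

ω×(Iω) gyroscopic = (0.0032, -0.0020, 0.0400)
α = I⁻¹(τ − ω×Iω) = (0.7629, 1.8000, -1.4167)
ω + α·dt = (1.0305, -0.3280, -0.1567)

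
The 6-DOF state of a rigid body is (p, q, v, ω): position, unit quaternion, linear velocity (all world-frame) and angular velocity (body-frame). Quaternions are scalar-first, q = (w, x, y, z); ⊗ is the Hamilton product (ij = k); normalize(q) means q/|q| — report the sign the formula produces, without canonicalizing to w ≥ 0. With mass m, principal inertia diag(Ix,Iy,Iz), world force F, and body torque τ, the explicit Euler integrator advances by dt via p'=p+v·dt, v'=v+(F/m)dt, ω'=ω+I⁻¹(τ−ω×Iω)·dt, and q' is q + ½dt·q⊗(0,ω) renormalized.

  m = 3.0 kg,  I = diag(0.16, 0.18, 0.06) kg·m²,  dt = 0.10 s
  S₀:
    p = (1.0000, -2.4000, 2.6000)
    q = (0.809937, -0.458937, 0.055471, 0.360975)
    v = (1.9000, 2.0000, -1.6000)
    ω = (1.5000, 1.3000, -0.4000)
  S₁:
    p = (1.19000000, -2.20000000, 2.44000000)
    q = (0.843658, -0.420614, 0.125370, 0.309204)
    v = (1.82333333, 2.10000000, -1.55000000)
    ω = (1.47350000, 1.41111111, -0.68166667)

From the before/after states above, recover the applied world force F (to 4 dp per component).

F = (-2.3000, 3.0000, 1.5000)

velocity change Δv = (-0.07666667, 0.10000000, 0.05000000)
F = m·Δv/dt = (-2.3000, 3.0000, 1.5000)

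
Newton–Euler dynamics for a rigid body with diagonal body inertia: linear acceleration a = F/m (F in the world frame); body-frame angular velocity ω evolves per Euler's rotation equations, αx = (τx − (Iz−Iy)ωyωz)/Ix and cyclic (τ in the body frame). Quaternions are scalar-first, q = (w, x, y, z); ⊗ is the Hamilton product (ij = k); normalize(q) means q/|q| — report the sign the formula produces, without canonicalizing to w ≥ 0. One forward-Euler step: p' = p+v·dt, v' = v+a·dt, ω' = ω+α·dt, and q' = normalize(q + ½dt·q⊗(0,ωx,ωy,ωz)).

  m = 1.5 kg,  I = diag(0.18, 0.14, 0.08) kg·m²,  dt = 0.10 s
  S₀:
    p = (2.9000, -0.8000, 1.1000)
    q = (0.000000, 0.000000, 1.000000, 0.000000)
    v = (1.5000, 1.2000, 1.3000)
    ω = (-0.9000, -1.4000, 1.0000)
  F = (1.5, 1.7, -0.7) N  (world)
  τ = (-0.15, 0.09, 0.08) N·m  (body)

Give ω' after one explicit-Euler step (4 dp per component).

precession coupling ω×(Iω) = (0.0840, -0.0900, -0.0504)
angular accel α = (-1.3000, 1.2857, 1.6300)
ω + α·dt = (-1.0300, -1.2714, 1.1630)

ω' = (-1.0300, -1.2714, 1.1630)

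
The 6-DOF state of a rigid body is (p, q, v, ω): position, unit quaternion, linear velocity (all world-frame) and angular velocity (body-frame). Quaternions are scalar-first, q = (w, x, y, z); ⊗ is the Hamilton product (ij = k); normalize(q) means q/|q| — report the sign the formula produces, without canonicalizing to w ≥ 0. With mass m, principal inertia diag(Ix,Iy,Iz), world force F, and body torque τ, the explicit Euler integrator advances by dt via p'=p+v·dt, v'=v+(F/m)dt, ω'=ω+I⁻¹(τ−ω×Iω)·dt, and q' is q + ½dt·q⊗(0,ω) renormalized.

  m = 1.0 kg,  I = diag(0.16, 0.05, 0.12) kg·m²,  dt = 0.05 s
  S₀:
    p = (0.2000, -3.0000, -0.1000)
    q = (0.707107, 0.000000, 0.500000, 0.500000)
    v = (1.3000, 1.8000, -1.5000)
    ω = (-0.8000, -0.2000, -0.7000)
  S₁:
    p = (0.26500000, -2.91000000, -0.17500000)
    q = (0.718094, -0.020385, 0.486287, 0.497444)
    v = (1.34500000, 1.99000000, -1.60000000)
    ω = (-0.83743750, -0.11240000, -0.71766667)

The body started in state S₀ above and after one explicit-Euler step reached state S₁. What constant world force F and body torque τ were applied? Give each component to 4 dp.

v₁ − v₀ = (0.04500000, 0.19000000, -0.10000000)
F = m·Δv/dt = (0.9000, 3.8000, -2.0000)
rate change Δω = (-0.03743750, 0.08760000, -0.01766667)
τ = I·(Δω/dt) + ω₀×(Iω₀) = (-0.1100, 0.1100, -0.0600)

F = (0.9000, 3.8000, -2.0000)
τ = (-0.1100, 0.1100, -0.0600)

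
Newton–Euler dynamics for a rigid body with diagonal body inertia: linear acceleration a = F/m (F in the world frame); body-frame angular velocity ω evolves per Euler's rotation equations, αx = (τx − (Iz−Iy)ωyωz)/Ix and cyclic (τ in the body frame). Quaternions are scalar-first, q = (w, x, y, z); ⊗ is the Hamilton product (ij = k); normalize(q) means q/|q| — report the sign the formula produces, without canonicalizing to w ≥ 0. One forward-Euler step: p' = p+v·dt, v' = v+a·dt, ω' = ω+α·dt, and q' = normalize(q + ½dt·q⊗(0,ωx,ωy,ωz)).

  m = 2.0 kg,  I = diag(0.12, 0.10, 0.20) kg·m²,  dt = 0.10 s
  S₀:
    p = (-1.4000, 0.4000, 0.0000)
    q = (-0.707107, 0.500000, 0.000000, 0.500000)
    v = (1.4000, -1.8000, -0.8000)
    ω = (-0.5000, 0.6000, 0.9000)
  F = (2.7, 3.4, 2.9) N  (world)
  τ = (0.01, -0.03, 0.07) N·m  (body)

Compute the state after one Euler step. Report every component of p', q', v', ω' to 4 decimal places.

p' = (-1.2600, 0.2200, -0.0800)
q' = (-0.7158, 0.5018, -0.0561, 0.4823)
v' = (1.5350, -1.6300, -0.6550)
ω' = (-0.5367, 0.5340, 0.9320)

α = I⁻¹(τ − ω×Iω) = (-0.3667, -0.6600, 0.3200)
new body rate ω' = (-0.5367, 0.5340, 0.9320)
q⊗(0,ω) = (-0.2000000, 0.0535535, -1.1242642, -0.3363963)
updated quaternion q' = (-0.7158, 0.5018, -0.0561, 0.4823)
linear accel F/m = (1.3500, 1.7000, 1.4500)
p' = p + v·dt = (-1.2600, 0.2200, -0.0800)
v + (F/m)dt = (1.5350, -1.6300, -0.6550)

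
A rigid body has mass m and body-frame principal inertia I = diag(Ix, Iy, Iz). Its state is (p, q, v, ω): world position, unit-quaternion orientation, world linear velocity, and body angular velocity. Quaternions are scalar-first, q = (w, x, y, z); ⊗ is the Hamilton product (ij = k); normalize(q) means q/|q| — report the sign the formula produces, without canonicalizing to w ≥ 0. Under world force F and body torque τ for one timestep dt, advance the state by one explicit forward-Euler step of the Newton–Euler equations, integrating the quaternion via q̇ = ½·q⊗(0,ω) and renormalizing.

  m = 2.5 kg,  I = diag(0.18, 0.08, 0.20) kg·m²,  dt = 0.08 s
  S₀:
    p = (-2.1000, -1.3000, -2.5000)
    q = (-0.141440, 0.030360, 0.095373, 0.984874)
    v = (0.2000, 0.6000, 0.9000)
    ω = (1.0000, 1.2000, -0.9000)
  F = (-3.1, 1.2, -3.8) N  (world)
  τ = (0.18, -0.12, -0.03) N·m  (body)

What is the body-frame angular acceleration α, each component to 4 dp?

ω×(Iω) gyroscopic = (-0.1296, 0.0180, -0.1200)
α = I⁻¹(τ − ω×Iω) = (1.7200, -1.7250, 0.4500)

α = (1.7200, -1.7250, 0.4500)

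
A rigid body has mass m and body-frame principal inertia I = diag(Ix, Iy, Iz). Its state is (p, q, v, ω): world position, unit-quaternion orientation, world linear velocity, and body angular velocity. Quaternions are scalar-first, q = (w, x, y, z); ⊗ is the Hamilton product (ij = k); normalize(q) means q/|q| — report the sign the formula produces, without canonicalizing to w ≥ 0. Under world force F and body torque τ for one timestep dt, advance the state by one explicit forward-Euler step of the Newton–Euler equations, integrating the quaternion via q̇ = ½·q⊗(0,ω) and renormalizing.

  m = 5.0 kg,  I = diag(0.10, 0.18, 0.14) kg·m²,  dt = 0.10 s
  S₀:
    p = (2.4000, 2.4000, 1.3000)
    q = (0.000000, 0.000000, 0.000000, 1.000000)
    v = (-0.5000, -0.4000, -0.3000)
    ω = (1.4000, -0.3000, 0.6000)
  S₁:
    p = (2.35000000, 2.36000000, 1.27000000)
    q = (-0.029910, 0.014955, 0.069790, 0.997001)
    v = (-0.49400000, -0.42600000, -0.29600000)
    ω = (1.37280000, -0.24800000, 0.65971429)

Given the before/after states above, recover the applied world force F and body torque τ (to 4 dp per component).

F = (0.3000, -1.3000, 0.2000)
τ = (-0.0200, 0.0600, 0.0500)

Δω = ω₁−ω₀ = (-0.02720000, 0.05200000, 0.05971429)
τ = I·(Δω/dt) + ω₀×(Iω₀) = (-0.0200, 0.0600, 0.0500)
v₁ − v₀ = (0.00600000, -0.02600000, 0.00400000)
m·(v₁−v₀)/dt = (0.3000, -1.3000, 0.2000)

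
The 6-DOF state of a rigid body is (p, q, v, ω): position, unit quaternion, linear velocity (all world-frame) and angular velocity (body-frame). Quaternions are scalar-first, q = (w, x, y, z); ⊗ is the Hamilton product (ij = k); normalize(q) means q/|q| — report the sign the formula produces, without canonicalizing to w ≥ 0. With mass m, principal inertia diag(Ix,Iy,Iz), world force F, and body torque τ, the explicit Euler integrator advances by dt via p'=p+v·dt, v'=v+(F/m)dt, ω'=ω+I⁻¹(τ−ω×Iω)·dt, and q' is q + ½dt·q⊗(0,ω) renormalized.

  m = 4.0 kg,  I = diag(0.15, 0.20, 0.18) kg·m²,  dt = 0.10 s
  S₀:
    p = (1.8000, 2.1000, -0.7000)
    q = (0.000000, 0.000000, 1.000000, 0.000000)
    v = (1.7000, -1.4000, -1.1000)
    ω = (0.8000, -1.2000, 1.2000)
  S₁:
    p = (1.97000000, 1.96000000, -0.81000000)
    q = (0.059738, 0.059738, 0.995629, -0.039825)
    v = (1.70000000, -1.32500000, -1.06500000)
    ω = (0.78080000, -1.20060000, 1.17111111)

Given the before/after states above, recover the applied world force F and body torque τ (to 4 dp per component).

ω₁ − ω₀ = (-0.01920000, -0.00060000, -0.02888889)
τ = I·(Δω/dt) + ω₀×(Iω₀) = (0.0000, -0.0300, -0.1000)
v₁ − v₀ = (0.00000000, 0.07500000, 0.03500000)
F = m·Δv/dt = (0.0000, 3.0000, 1.4000)

F = (0.0000, 3.0000, 1.4000)
τ = (0.0000, -0.0300, -0.1000)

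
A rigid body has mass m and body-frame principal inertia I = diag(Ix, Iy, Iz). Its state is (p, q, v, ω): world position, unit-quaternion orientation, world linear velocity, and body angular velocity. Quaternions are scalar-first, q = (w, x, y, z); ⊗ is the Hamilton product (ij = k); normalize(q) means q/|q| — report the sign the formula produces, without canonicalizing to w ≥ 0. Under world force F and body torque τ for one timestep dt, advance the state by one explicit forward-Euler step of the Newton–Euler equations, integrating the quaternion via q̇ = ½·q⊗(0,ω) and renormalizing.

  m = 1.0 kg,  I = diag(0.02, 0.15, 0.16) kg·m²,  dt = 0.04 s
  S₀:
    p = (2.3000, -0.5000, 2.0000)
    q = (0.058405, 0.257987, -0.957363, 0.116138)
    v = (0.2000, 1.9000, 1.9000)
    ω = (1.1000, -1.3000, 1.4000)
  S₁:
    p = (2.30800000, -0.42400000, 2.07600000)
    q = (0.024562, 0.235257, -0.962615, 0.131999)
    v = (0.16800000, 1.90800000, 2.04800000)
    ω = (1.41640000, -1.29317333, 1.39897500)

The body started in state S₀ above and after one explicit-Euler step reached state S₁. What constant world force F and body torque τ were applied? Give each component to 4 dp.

Δω = ω₁−ω₀ = (0.31640000, 0.00682667, -0.00102500)
ω₀×(Iω₀) = (-0.0182, -0.2156, -0.1859)
I·α + gyro = (0.1400, -0.1900, -0.1900)
v₁ − v₀ = (-0.03200000, 0.00800000, 0.14800000)
F = m·Δv/dt = (-0.8000, 0.2000, 3.7000)

F = (-0.8000, 0.2000, 3.7000)
τ = (0.1400, -0.1900, -0.1900)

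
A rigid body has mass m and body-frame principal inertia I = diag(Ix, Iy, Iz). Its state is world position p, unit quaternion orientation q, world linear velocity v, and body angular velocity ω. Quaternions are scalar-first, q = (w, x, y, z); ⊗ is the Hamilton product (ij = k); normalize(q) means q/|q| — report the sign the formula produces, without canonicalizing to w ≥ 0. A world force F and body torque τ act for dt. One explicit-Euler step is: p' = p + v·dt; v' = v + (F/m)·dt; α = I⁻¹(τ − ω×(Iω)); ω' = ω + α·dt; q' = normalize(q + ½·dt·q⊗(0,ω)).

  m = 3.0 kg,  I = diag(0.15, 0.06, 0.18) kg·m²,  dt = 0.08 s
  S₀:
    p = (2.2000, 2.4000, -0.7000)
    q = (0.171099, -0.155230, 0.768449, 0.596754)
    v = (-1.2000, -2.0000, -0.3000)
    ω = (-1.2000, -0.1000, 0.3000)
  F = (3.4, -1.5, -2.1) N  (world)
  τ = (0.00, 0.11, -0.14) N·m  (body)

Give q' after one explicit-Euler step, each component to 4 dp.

q' = (0.1594, -0.1516, 0.7401, 0.6355)

2q̇ = q⊗(0,ω) = (-0.2884573, 0.0848913, -0.6866457, 0.9889915)
updated quaternion q' = (0.1594, -0.1516, 0.7401, 0.6355)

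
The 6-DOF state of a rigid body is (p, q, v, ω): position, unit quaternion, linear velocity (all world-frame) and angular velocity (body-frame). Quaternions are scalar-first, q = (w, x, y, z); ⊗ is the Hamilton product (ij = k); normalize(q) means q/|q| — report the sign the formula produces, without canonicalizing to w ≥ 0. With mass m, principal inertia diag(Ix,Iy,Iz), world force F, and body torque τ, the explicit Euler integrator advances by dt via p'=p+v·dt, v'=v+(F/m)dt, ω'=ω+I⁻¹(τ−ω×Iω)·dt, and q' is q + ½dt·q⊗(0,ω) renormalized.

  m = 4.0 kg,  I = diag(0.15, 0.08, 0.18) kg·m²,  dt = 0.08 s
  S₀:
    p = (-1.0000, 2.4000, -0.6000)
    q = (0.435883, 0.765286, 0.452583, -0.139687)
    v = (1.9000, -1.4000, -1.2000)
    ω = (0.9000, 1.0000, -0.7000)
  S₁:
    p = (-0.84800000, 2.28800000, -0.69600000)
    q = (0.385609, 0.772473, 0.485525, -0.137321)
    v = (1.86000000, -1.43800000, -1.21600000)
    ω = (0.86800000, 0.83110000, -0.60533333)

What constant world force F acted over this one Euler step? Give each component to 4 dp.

F = (-2.0000, -1.9000, -0.8000)

v₁ − v₀ = (-0.04000000, -0.03800000, -0.01600000)
F = m·Δv/dt = (-2.0000, -1.9000, -0.8000)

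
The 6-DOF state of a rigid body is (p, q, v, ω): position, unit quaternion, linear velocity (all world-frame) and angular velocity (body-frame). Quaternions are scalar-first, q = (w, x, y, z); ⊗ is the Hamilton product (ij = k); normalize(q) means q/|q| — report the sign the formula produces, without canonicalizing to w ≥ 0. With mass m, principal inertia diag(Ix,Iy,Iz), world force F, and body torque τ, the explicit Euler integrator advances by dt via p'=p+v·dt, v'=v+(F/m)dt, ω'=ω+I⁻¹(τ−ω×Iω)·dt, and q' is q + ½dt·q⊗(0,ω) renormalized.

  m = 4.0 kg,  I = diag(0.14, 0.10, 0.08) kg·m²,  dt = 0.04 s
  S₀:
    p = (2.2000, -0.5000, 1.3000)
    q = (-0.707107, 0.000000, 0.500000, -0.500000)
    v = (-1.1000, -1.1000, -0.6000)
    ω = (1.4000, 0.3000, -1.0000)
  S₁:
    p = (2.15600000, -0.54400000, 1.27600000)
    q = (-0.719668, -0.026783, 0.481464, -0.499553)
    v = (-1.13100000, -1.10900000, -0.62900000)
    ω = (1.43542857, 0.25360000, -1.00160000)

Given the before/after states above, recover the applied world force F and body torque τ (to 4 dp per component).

velocity change Δv = (-0.03100000, -0.00900000, -0.02900000)
applied force F = (-3.1000, -0.9000, -2.9000)
rate change Δω = (0.03542857, -0.04640000, -0.00160000)
precession coupling = (0.0060, -0.0840, -0.0168)
I·α + gyro = (0.1300, -0.2000, -0.0200)

F = (-3.1000, -0.9000, -2.9000)
τ = (0.1300, -0.2000, -0.0200)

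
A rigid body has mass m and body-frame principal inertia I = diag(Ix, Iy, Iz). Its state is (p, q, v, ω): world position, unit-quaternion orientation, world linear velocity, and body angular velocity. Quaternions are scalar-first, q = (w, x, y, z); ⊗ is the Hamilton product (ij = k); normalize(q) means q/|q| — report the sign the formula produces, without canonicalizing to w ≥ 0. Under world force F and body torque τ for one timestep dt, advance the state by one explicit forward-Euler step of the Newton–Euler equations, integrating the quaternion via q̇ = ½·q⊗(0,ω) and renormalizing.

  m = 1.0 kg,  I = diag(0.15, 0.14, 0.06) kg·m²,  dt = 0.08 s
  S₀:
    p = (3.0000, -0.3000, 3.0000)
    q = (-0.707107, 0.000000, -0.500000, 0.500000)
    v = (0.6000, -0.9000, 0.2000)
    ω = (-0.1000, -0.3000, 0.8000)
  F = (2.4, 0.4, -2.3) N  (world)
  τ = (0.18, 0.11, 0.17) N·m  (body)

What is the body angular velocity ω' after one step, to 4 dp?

ω' = (-0.0142, -0.2330, 1.0271)

angular accel α = (1.0720, 0.8371, 2.8383)
ω + α·dt = (-0.0142, -0.2330, 1.0271)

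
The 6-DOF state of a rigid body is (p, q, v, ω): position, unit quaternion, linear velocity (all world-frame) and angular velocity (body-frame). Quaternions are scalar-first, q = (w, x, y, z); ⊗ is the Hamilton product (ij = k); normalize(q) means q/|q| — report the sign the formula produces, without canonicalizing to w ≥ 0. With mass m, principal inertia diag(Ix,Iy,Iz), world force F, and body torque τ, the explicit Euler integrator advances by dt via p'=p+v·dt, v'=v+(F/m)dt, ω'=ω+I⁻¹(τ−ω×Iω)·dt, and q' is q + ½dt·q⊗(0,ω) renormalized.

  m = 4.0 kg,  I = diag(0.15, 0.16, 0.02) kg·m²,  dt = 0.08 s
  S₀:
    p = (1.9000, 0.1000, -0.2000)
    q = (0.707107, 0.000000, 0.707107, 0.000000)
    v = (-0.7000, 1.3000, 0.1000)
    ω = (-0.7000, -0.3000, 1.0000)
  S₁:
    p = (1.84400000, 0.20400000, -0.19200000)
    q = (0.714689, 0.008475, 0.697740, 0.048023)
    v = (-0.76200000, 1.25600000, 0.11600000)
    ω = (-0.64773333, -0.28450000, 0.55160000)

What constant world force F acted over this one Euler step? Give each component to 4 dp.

velocity change Δv = (-0.06200000, -0.04400000, 0.01600000)
F = m·Δv/dt = (-3.1000, -2.2000, 0.8000)

F = (-3.1000, -2.2000, 0.8000)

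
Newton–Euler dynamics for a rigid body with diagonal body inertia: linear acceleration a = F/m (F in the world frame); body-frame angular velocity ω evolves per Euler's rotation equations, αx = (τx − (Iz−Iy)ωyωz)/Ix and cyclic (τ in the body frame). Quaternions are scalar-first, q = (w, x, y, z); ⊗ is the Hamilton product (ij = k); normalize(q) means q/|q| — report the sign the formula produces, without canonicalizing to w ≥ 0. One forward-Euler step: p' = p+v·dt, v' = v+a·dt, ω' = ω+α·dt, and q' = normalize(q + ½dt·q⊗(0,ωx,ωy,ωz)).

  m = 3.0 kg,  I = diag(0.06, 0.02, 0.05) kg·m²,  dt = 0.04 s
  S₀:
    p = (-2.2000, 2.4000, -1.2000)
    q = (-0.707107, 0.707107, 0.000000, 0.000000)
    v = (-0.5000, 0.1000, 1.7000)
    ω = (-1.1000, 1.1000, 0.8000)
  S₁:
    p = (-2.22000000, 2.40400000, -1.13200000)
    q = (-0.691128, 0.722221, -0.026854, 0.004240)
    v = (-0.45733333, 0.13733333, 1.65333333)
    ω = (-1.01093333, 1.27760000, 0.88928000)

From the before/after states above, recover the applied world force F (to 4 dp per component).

velocity change Δv = (0.04266667, 0.03733333, -0.04666667)
F = m·Δv/dt = (3.2000, 2.8000, -3.5000)

F = (3.2000, 2.8000, -3.5000)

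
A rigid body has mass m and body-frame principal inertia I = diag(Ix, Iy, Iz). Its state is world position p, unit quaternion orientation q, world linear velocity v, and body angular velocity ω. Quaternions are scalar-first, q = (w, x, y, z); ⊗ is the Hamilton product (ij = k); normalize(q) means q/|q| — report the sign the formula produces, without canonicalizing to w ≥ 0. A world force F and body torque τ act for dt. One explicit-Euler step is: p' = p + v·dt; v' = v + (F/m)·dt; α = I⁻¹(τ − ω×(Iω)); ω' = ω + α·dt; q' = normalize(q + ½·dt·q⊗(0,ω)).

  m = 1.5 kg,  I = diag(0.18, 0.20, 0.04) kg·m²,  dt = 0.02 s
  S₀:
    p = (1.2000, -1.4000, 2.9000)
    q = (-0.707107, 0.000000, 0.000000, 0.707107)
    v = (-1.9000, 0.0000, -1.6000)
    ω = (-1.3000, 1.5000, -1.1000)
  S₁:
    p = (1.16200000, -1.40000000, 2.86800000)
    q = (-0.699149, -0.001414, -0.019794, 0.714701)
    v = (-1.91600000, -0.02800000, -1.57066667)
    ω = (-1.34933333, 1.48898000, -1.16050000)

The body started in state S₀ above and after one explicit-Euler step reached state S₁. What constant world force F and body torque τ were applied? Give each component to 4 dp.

F = (-1.2000, -2.1000, 2.2000)
τ = (-0.1800, 0.0900, -0.1600)

Δv = v₁−v₀ = (-0.01600000, -0.02800000, 0.02933333)
applied force F = (-1.2000, -2.1000, 2.2000)
rate change Δω = (-0.04933333, -0.01102000, -0.06050000)
precession coupling = (0.2640, 0.2002, -0.0390)
applied torque τ = (-0.1800, 0.0900, -0.1600)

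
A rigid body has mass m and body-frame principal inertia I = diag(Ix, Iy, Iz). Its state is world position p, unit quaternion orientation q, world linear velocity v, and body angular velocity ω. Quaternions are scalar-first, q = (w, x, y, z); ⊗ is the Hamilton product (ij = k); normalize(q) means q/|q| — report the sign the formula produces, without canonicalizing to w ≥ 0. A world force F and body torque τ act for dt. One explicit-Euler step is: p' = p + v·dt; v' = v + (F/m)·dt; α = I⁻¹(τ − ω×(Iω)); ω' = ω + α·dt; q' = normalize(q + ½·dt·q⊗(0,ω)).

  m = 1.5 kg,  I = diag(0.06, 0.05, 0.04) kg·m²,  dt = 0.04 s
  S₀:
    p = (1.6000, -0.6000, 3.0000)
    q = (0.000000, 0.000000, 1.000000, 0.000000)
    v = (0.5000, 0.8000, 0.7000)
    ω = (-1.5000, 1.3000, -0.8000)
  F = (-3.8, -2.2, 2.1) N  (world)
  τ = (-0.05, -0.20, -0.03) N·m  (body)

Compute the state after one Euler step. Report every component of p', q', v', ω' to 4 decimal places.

p' = (1.6200, -0.5680, 3.0280)
q' = (-0.0260, -0.0160, 0.9991, 0.0300)
v' = (0.3987, 0.7413, 0.7560)
ω' = (-1.5403, 1.1208, -0.8495)

angular accel α = (-1.0067, -4.4800, -1.2375)
new body rate ω' = (-1.5403, 1.1208, -0.8495)
Hamilton product q⊗(0,ω) = (-1.3000000, -0.8000000, 0.0000000, 1.5000000)
q + ½dt·q⊗(0,ω), renormalized = (-0.0260, -0.0160, 0.9991, 0.0300)
new position p' = (1.6200, -0.5680, 3.0280)
new velocity v' = (0.3987, 0.7413, 0.7560)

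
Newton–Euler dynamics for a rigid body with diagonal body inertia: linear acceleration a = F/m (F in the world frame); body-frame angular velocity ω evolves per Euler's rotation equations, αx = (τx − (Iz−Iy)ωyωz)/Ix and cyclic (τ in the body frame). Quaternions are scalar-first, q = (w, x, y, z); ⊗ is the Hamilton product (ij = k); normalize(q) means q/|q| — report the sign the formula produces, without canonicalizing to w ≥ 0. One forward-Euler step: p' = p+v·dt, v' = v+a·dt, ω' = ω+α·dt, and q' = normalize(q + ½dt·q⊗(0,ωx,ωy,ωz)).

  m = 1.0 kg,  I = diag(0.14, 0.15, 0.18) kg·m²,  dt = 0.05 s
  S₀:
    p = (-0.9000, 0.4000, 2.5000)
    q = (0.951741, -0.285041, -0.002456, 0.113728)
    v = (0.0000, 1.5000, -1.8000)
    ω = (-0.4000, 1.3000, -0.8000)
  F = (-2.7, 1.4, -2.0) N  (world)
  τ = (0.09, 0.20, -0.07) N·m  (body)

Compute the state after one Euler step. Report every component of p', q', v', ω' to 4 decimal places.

new position p' = (-0.9000, 0.4750, 2.4100)
new velocity v' = (-0.1350, 1.5700, -1.9000)
(τ − ω×Iω)/I = (0.8657, 1.4187, -0.3600)
ω + α·dt = (-0.3567, 1.3709, -0.8180)
q⊗(0,ω) = (-0.0198412, -0.5265780, 0.9637393, -1.1329285)
q + ½dt·q⊗(0,ω), renormalized = (0.9505, -0.2980, 0.0216, 0.0853)

p' = (-0.9000, 0.4750, 2.4100)
q' = (0.9505, -0.2980, 0.0216, 0.0853)
v' = (-0.1350, 1.5700, -1.9000)
ω' = (-0.3567, 1.3709, -0.8180)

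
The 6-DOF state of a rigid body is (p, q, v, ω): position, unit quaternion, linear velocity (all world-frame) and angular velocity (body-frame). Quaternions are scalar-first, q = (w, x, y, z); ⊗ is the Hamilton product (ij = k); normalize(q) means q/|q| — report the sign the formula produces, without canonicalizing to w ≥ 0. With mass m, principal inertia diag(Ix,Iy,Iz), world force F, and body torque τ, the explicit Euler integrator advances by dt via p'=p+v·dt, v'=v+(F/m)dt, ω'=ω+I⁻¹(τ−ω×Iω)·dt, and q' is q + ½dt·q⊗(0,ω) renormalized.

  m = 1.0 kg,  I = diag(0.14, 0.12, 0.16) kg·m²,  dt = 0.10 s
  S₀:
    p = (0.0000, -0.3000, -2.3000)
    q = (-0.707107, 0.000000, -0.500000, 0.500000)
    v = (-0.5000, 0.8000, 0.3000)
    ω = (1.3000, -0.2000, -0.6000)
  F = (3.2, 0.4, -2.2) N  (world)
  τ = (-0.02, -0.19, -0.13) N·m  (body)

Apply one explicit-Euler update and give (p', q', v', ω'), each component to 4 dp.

p' = (-0.0500, -0.2200, -2.2700)
q' = (-0.6953, -0.0259, -0.4592, 0.5523)
v' = (-0.1800, 0.8400, 0.0800)
ω' = (1.2823, -0.3713, -0.6845)

p' = p + v·dt = (-0.0500, -0.2200, -2.2700)
v' = v + a·dt = (-0.1800, 0.8400, 0.0800)
angular accel α = (-0.1771, -1.7133, -0.8450)
new body rate ω' = (1.2823, -0.3713, -0.6845)
q⊗(0,ω) = (0.2000000, -0.5192391, 0.7914214, 1.0742642)
q + ½dt·q⊗(0,ω), renormalized = (-0.6953, -0.0259, -0.4592, 0.5523)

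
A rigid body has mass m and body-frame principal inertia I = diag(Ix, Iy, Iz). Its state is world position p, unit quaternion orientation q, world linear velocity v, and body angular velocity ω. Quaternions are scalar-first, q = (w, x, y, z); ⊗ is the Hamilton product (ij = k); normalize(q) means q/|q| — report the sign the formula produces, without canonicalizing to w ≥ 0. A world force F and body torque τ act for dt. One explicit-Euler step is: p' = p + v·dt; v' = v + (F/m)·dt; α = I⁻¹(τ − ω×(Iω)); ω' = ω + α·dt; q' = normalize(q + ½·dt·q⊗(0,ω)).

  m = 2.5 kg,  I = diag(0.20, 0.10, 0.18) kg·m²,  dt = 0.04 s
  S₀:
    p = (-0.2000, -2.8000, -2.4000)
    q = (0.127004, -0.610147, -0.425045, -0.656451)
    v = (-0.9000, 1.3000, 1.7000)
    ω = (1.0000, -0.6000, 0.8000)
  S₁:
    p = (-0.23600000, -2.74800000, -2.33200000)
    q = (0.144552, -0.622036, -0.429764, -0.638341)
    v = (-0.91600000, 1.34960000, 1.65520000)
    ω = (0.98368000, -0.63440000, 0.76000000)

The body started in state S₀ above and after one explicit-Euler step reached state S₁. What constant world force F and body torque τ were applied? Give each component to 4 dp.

Δv = v₁−v₀ = (-0.01600000, 0.04960000, -0.04480000)
m·(v₁−v₀)/dt = (-1.0000, 3.1000, -2.8000)
Δω = ω₁−ω₀ = (-0.01632000, -0.03440000, -0.04000000)
I·α + gyro = (-0.1200, -0.0700, -0.1200)

F = (-1.0000, 3.1000, -2.8000)
τ = (-0.1200, -0.0700, -0.1200)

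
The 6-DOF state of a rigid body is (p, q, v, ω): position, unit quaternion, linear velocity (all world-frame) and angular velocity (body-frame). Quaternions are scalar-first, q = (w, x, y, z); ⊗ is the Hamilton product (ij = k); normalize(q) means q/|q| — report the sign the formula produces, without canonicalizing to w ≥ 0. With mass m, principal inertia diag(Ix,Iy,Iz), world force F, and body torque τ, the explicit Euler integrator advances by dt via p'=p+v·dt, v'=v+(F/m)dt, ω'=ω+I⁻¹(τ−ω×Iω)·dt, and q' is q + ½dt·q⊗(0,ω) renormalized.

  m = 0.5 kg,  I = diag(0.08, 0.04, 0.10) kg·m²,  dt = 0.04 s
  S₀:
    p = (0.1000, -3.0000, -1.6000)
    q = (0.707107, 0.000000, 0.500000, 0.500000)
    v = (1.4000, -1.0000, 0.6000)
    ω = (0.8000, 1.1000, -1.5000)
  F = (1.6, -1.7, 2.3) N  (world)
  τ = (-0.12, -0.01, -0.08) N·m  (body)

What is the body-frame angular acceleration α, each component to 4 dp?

α = (-0.2625, -0.8500, -0.4480)

ω×(Iω) gyroscopic = (-0.0990, 0.0240, -0.0352)
angular accel α = (-0.2625, -0.8500, -0.4480)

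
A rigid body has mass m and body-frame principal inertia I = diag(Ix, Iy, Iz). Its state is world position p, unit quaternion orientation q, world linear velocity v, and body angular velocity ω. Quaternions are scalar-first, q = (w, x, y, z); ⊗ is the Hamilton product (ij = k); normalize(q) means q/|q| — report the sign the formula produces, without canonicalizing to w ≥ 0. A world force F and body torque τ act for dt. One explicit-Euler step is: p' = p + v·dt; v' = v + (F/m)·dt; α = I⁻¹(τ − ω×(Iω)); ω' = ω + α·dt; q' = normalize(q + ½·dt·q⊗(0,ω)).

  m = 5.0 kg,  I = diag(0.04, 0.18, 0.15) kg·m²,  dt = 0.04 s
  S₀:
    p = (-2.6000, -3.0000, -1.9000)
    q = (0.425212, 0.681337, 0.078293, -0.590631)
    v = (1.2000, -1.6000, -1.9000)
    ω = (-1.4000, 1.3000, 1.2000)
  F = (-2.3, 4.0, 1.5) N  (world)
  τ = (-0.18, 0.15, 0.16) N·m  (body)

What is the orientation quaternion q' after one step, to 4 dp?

Hamilton product q⊗(0,ω) = (1.5608481, 0.2664751, 0.5620546, 1.5056027)
q + ½dt·q⊗(0,ω), renormalized = (0.4560, 0.6860, 0.0894, -0.5599)

q' = (0.4560, 0.6860, 0.0894, -0.5599)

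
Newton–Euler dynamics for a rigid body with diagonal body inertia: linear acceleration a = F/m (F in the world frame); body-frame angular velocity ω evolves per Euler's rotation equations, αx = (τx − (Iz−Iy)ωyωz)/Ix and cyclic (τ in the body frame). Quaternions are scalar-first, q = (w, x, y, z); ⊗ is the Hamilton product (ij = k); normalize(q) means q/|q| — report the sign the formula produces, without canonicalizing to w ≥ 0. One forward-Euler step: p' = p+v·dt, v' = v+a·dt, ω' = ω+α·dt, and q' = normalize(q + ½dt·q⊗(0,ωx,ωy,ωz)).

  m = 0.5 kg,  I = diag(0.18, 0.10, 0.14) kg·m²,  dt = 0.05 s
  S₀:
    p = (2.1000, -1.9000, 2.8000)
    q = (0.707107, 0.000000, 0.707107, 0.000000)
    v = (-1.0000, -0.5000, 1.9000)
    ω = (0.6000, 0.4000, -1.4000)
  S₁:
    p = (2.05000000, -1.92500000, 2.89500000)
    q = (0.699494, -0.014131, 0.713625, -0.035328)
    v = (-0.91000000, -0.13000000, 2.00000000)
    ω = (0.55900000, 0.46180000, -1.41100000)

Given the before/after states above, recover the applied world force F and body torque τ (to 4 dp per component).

F = (0.9000, 3.7000, 1.0000)
τ = (-0.1700, 0.0900, -0.0500)

velocity change Δv = (0.09000000, 0.37000000, 0.10000000)
applied force F = (0.9000, 3.7000, 1.0000)
Δω = ω₁−ω₀ = (-0.04100000, 0.06180000, -0.01100000)
gyro term ω₀×Iω₀ = (-0.0224, -0.0336, -0.0192)
τ = I·(Δω/dt) + ω₀×(Iω₀) = (-0.1700, 0.0900, -0.0500)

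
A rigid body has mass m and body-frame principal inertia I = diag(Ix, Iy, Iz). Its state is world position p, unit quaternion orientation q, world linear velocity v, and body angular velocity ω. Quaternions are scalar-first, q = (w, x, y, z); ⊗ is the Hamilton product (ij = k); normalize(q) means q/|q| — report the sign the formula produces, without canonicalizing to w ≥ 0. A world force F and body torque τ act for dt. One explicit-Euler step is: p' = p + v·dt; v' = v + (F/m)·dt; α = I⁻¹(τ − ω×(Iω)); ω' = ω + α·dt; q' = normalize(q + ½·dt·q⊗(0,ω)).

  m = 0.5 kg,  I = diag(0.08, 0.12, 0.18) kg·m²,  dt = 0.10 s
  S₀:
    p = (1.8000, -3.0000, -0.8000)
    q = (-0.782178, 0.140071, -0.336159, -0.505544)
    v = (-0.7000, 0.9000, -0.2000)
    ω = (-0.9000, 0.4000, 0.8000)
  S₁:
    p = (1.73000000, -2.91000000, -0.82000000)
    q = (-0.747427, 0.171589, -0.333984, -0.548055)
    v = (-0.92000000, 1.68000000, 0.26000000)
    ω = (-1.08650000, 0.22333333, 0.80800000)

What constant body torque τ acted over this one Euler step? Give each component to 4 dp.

rate change Δω = (-0.18650000, -0.17666667, 0.00800000)
τ = I·(Δω/dt) + ω₀×(Iω₀) = (-0.1300, -0.1400, 0.0000)

τ = (-0.1300, -0.1400, 0.0000)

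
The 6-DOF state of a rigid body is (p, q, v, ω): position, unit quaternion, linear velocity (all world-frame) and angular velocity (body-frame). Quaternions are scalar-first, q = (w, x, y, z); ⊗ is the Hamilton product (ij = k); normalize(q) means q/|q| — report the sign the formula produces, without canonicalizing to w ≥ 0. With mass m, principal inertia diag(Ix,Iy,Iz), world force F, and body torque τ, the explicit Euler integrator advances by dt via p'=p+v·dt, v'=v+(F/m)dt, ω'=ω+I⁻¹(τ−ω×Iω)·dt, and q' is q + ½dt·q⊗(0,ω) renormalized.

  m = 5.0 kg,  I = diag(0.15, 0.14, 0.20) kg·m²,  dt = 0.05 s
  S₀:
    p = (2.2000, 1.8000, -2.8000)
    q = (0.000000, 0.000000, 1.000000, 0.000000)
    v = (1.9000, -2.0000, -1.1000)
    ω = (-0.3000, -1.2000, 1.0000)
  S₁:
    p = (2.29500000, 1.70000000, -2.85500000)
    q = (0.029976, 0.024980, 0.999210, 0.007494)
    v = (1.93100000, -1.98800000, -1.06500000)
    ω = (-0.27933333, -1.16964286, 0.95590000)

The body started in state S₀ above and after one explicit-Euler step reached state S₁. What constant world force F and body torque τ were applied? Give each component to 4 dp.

F = (3.1000, 1.2000, 3.5000)
τ = (-0.0100, 0.1000, -0.1800)

velocity change Δv = (0.03100000, 0.01200000, 0.03500000)
m·(v₁−v₀)/dt = (3.1000, 1.2000, 3.5000)
rate change Δω = (0.02066667, 0.03035714, -0.04410000)
gyro term ω₀×Iω₀ = (-0.0720, 0.0150, -0.0036)
applied torque τ = (-0.0100, 0.1000, -0.1800)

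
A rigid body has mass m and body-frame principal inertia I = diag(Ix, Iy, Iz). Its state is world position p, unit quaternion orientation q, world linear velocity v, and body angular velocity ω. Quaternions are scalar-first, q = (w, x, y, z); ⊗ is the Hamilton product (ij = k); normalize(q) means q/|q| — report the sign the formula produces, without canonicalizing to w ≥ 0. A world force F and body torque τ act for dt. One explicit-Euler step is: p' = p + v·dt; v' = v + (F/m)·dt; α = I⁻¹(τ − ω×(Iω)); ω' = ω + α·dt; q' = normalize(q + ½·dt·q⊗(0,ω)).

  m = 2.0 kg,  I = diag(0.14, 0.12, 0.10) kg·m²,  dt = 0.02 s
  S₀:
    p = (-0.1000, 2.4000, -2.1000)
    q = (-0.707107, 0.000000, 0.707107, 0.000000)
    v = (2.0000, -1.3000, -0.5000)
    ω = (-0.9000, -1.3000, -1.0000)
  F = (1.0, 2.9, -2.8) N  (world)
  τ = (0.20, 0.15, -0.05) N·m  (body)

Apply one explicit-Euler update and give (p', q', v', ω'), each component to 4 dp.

p' = (-0.0600, 2.3740, -2.1100)
q' = (-0.6978, -0.0007, 0.7162, 0.0134)
v' = (2.0100, -1.2710, -0.5280)
ω' = (-0.8677, -1.2810, -1.0053)

angular accel α = (1.6143, 0.9500, -0.2660)
new body rate ω' = (-0.8677, -1.2810, -1.0053)
q⊗(0,ω) = (0.9192391, -0.0707107, 0.9192391, 1.3435033)
q + ½dt·q⊗(0,ω), renormalized = (-0.6978, -0.0007, 0.7162, 0.0134)
new position p' = (-0.0600, 2.3740, -2.1100)
v + (F/m)dt = (2.0100, -1.2710, -0.5280)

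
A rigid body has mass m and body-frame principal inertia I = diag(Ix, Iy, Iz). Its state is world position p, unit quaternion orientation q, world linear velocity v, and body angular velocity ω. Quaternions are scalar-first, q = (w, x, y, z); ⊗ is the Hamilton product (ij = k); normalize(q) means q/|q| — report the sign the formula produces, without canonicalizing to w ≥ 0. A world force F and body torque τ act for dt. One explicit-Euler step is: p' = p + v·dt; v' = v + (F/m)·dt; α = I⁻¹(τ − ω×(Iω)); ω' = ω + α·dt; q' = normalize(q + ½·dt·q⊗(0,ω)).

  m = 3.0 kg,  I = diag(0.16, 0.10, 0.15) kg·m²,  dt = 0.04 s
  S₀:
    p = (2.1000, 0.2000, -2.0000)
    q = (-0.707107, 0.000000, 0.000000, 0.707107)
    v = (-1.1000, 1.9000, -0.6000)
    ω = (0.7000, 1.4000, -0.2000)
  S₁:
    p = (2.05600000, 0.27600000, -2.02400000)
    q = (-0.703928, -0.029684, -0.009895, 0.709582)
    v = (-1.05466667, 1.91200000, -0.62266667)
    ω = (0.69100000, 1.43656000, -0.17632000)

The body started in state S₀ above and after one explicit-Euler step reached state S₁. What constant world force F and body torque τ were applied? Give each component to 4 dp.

F = (3.4000, 0.9000, -1.7000)
τ = (-0.0500, 0.0900, 0.0300)

ω₁ − ω₀ = (-0.00900000, 0.03656000, 0.02368000)
gyro term ω₀×Iω₀ = (-0.0140, -0.0014, -0.0588)
τ = I·(Δω/dt) + ω₀×(Iω₀) = (-0.0500, 0.0900, 0.0300)
Δv = v₁−v₀ = (0.04533333, 0.01200000, -0.02266667)
F = m·Δv/dt = (3.4000, 0.9000, -1.7000)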